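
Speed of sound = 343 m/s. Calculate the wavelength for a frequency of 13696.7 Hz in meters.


Given values:
  c = 343 m/s, f = 13696.7 Hz
Formula: lambda = c / f
lambda = 343 / 13696.7
lambda = 0.025

0.025 m


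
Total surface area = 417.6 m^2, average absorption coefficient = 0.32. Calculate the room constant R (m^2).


Given values:
  S = 417.6 m^2, alpha = 0.32
Formula: R = S * alpha / (1 - alpha)
Numerator: 417.6 * 0.32 = 133.632
Denominator: 1 - 0.32 = 0.68
R = 133.632 / 0.68 = 196.52

196.52 m^2


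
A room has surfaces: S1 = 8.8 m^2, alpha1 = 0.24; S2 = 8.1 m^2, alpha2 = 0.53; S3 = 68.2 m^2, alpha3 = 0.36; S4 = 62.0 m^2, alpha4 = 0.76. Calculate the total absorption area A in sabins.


Given surfaces:
  Surface 1: 8.8 * 0.24 = 2.112
  Surface 2: 8.1 * 0.53 = 4.293
  Surface 3: 68.2 * 0.36 = 24.552
  Surface 4: 62.0 * 0.76 = 47.12
Formula: A = sum(Si * alpha_i)
A = 2.112 + 4.293 + 24.552 + 47.12
A = 78.08

78.08 sabins


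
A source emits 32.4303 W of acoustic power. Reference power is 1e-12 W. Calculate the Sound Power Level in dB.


Given values:
  W = 32.4303 W
  W_ref = 1e-12 W
Formula: SWL = 10 * log10(W / W_ref)
Compute ratio: W / W_ref = 32430300000000
Compute log10: log10(32430300000000) = 13.510951
Multiply: SWL = 10 * 13.510951 = 135.11

135.11 dB


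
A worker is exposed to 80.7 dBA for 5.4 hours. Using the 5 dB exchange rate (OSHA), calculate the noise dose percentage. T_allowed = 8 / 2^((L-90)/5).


Given values:
  L = 80.7 dBA, T = 5.4 hours
Formula: T_allowed = 8 / 2^((L - 90) / 5)
Compute exponent: (80.7 - 90) / 5 = -1.86
Compute 2^(-1.86) = 0.275476
T_allowed = 8 / 0.275476 = 29.040642 hours
Dose = (T / T_allowed) * 100
Dose = (5.4 / 29.040642) * 100 = 18.59

18.59 %


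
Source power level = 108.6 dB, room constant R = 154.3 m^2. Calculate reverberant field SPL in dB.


Given values:
  Lw = 108.6 dB, R = 154.3 m^2
Formula: SPL = Lw + 10 * log10(4 / R)
Compute 4 / R = 4 / 154.3 = 0.025924
Compute 10 * log10(0.025924) = -15.863
SPL = 108.6 + (-15.863) = 92.74

92.74 dB


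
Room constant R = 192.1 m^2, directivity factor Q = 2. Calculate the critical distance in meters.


Given values:
  R = 192.1 m^2, Q = 2
Formula: d_c = 0.141 * sqrt(Q * R)
Compute Q * R = 2 * 192.1 = 384.2
Compute sqrt(384.2) = 19.601
d_c = 0.141 * 19.601 = 2.764

2.764 m


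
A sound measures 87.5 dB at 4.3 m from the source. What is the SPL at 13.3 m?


Given values:
  SPL1 = 87.5 dB, r1 = 4.3 m, r2 = 13.3 m
Formula: SPL2 = SPL1 - 20 * log10(r2 / r1)
Compute ratio: r2 / r1 = 13.3 / 4.3 = 3.093
Compute log10: log10(3.093) = 0.49038
Compute drop: 20 * 0.49038 = 9.8076
SPL2 = 87.5 - 9.8076 = 77.69

77.69 dB


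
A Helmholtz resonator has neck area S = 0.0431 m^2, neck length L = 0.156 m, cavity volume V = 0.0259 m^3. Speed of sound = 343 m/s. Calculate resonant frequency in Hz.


Given values:
  S = 0.0431 m^2, L = 0.156 m, V = 0.0259 m^3, c = 343 m/s
Formula: f = (c / (2*pi)) * sqrt(S / (V * L))
Compute V * L = 0.0259 * 0.156 = 0.0040404
Compute S / (V * L) = 0.0431 / 0.0040404 = 10.6673
Compute sqrt(10.6673) = 3.266083
Compute c / (2*pi) = 343 / 6.283185 = 54.590148
f = 54.590148 * 3.266083 = 178.3

178.3 Hz


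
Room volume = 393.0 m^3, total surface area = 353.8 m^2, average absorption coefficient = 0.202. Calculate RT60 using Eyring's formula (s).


Given values:
  V = 393.0 m^3, S = 353.8 m^2, alpha = 0.202
Formula: RT60 = 0.161 * V / (-S * ln(1 - alpha))
Compute ln(1 - 0.202) = ln(0.798) = -0.225647
Denominator: -353.8 * -0.225647 = 79.8339
Numerator: 0.161 * 393.0 = 63.273
RT60 = 63.273 / 79.8339 = 0.793

0.793 s


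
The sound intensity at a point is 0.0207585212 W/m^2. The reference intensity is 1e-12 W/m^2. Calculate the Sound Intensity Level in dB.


Given values:
  I = 0.0207585212 W/m^2
  I_ref = 1e-12 W/m^2
Formula: SIL = 10 * log10(I / I_ref)
Compute ratio: I / I_ref = 20758521200
Compute log10: log10(20758521200) = 10.317196
Multiply: SIL = 10 * 10.317196 = 103.17

103.17 dB


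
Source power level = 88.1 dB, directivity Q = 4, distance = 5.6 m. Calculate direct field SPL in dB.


Given values:
  Lw = 88.1 dB, Q = 4, r = 5.6 m
Formula: SPL = Lw + 10 * log10(Q / (4 * pi * r^2))
Compute 4 * pi * r^2 = 4 * pi * 5.6^2 = 394.0814
Compute Q / denom = 4 / 394.0814 = 0.01015019
Compute 10 * log10(0.01015019) = -19.9353
SPL = 88.1 + (-19.9353) = 68.16

68.16 dB


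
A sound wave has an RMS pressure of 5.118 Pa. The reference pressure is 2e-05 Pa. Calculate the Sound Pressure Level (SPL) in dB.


Given values:
  p = 5.118 Pa
  p_ref = 2e-05 Pa
Formula: SPL = 20 * log10(p / p_ref)
Compute ratio: p / p_ref = 5.118 / 2e-05 = 255900
Compute log10: log10(255900) = 5.40807
Multiply: SPL = 20 * 5.40807 = 108.16

108.16 dB


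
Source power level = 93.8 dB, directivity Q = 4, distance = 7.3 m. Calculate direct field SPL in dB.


Given values:
  Lw = 93.8 dB, Q = 4, r = 7.3 m
Formula: SPL = Lw + 10 * log10(Q / (4 * pi * r^2))
Compute 4 * pi * r^2 = 4 * pi * 7.3^2 = 669.6619
Compute Q / denom = 4 / 669.6619 = 0.00597316
Compute 10 * log10(0.00597316) = -22.238
SPL = 93.8 + (-22.238) = 71.56

71.56 dB


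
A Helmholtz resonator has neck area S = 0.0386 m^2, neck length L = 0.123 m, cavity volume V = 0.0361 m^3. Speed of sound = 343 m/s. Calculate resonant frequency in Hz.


Given values:
  S = 0.0386 m^2, L = 0.123 m, V = 0.0361 m^3, c = 343 m/s
Formula: f = (c / (2*pi)) * sqrt(S / (V * L))
Compute V * L = 0.0361 * 0.123 = 0.0044403
Compute S / (V * L) = 0.0386 / 0.0044403 = 8.6931
Compute sqrt(8.6931) = 2.948406
Compute c / (2*pi) = 343 / 6.283185 = 54.590148
f = 54.590148 * 2.948406 = 160.95

160.95 Hz


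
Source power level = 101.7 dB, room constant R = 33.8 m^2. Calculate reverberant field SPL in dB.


Given values:
  Lw = 101.7 dB, R = 33.8 m^2
Formula: SPL = Lw + 10 * log10(4 / R)
Compute 4 / R = 4 / 33.8 = 0.118343
Compute 10 * log10(0.118343) = -9.2686
SPL = 101.7 + (-9.2686) = 92.43

92.43 dB


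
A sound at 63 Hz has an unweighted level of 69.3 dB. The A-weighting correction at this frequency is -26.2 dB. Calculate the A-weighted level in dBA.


Given values:
  SPL = 69.3 dB
  A-weighting at 63 Hz = -26.2 dB
Formula: L_A = SPL + A_weight
L_A = 69.3 + (-26.2)
L_A = 43.1

43.1 dBA


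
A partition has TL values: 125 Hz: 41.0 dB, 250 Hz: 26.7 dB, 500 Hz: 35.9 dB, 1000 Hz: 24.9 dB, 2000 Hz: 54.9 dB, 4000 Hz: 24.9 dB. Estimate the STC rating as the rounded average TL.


Given TL values at each frequency:
  125 Hz: 41.0 dB
  250 Hz: 26.7 dB
  500 Hz: 35.9 dB
  1000 Hz: 24.9 dB
  2000 Hz: 54.9 dB
  4000 Hz: 24.9 dB
Formula: STC ~ round(average of TL values)
Sum = 41.0 + 26.7 + 35.9 + 24.9 + 54.9 + 24.9 = 208.3
Average = 208.3 / 6 = 34.72
Rounded: 35

35


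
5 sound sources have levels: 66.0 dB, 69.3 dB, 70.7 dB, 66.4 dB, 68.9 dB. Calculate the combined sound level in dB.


Formula: L_total = 10 * log10( sum(10^(Li/10)) )
  Source 1: 10^(66.0/10) = 3981071.7055
  Source 2: 10^(69.3/10) = 8511380.382
  Source 3: 10^(70.7/10) = 11748975.5494
  Source 4: 10^(66.4/10) = 4365158.3224
  Source 5: 10^(68.9/10) = 7762471.1663
Sum of linear values = 36369057.1256
L_total = 10 * log10(36369057.1256) = 75.61

75.61 dB


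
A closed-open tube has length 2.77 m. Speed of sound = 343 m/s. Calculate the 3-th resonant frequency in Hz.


Given values:
  Tube type: closed-open, L = 2.77 m, c = 343 m/s, n = 3
Formula: f_n = (2n - 1) * c / (4 * L)
Compute 2n - 1 = 2*3 - 1 = 5
Compute 4 * L = 4 * 2.77 = 11.08
f = 5 * 343 / 11.08
f = 154.78

154.78 Hz


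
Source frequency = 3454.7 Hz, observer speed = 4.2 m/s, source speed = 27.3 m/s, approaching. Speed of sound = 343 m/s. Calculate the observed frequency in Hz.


Given values:
  f_s = 3454.7 Hz, v_o = 4.2 m/s, v_s = 27.3 m/s
  Direction: approaching
Formula: f_o = f_s * (c + v_o) / (c - v_s)
Numerator: c + v_o = 343 + 4.2 = 347.2
Denominator: c - v_s = 343 - 27.3 = 315.7
f_o = 3454.7 * 347.2 / 315.7 = 3799.4

3799.4 Hz


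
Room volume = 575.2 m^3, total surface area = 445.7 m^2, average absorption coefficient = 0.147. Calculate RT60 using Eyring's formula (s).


Given values:
  V = 575.2 m^3, S = 445.7 m^2, alpha = 0.147
Formula: RT60 = 0.161 * V / (-S * ln(1 - alpha))
Compute ln(1 - 0.147) = ln(0.853) = -0.158996
Denominator: -445.7 * -0.158996 = 70.8645
Numerator: 0.161 * 575.2 = 92.6072
RT60 = 92.6072 / 70.8645 = 1.307

1.307 s


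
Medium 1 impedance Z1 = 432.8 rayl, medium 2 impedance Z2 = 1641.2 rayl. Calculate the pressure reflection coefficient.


Given values:
  Z1 = 432.8 rayl, Z2 = 1641.2 rayl
Formula: R = (Z2 - Z1) / (Z2 + Z1)
Numerator: Z2 - Z1 = 1641.2 - 432.8 = 1208.4
Denominator: Z2 + Z1 = 1641.2 + 432.8 = 2074.0
R = 1208.4 / 2074.0 = 0.5826

0.5826


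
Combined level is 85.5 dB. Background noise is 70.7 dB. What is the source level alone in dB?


Given values:
  L_total = 85.5 dB, L_bg = 70.7 dB
Formula: L_source = 10 * log10(10^(L_total/10) - 10^(L_bg/10))
Convert to linear:
  10^(85.5/10) = 354813389.2336
  10^(70.7/10) = 11748975.5494
Difference: 354813389.2336 - 11748975.5494 = 343064413.6842
L_source = 10 * log10(343064413.6842) = 85.35

85.35 dB


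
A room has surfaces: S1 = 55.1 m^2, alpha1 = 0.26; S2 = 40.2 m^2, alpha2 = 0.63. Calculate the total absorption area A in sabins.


Given surfaces:
  Surface 1: 55.1 * 0.26 = 14.326
  Surface 2: 40.2 * 0.63 = 25.326
Formula: A = sum(Si * alpha_i)
A = 14.326 + 25.326
A = 39.65

39.65 sabins


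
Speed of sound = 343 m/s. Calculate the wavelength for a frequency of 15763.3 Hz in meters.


Given values:
  c = 343 m/s, f = 15763.3 Hz
Formula: lambda = c / f
lambda = 343 / 15763.3
lambda = 0.0218

0.0218 m


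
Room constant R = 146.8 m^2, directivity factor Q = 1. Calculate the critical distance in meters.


Given values:
  R = 146.8 m^2, Q = 1
Formula: d_c = 0.141 * sqrt(Q * R)
Compute Q * R = 1 * 146.8 = 146.8
Compute sqrt(146.8) = 12.1161
d_c = 0.141 * 12.1161 = 1.708

1.708 m


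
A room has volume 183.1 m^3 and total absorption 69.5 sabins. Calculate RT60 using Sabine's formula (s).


Given values:
  V = 183.1 m^3
  A = 69.5 sabins
Formula: RT60 = 0.161 * V / A
Numerator: 0.161 * 183.1 = 29.4791
RT60 = 29.4791 / 69.5 = 0.424

0.424 s


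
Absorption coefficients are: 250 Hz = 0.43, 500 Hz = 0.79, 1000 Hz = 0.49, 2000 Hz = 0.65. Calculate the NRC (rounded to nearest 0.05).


Given values:
  a_250 = 0.43, a_500 = 0.79
  a_1000 = 0.49, a_2000 = 0.65
Formula: NRC = (a250 + a500 + a1000 + a2000) / 4
Sum = 0.43 + 0.79 + 0.49 + 0.65 = 2.36
NRC = 2.36 / 4 = 0.59
Rounded to nearest 0.05: 0.6

0.6


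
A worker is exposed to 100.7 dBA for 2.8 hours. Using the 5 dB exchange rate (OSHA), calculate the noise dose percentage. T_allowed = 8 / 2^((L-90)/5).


Given values:
  L = 100.7 dBA, T = 2.8 hours
Formula: T_allowed = 8 / 2^((L - 90) / 5)
Compute exponent: (100.7 - 90) / 5 = 2.14
Compute 2^(2.14) = 4.40762
T_allowed = 8 / 4.40762 = 1.815039 hours
Dose = (T / T_allowed) * 100
Dose = (2.8 / 1.815039) * 100 = 154.27

154.27 %


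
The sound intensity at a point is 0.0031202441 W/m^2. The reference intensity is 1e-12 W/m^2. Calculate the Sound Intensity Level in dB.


Given values:
  I = 0.0031202441 W/m^2
  I_ref = 1e-12 W/m^2
Formula: SIL = 10 * log10(I / I_ref)
Compute ratio: I / I_ref = 3120244100
Compute log10: log10(3120244100) = 9.494189
Multiply: SIL = 10 * 9.494189 = 94.94

94.94 dB


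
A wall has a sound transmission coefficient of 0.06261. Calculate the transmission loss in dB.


Given values:
  tau = 0.06261
Formula: TL = 10 * log10(1 / tau)
Compute 1 / tau = 1 / 0.06261 = 15.9719
Compute log10(15.9719) = 1.203357
TL = 10 * 1.203357 = 12.03

12.03 dB


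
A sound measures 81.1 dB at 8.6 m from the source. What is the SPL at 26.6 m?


Given values:
  SPL1 = 81.1 dB, r1 = 8.6 m, r2 = 26.6 m
Formula: SPL2 = SPL1 - 20 * log10(r2 / r1)
Compute ratio: r2 / r1 = 26.6 / 8.6 = 3.093
Compute log10: log10(3.093) = 0.49038
Compute drop: 20 * 0.49038 = 9.8076
SPL2 = 81.1 - 9.8076 = 71.29

71.29 dB


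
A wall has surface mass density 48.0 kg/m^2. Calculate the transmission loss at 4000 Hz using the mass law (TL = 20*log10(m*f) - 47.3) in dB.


Given values:
  m = 48.0 kg/m^2, f = 4000 Hz
Formula: TL = 20 * log10(m * f) - 47.3
Compute m * f = 48.0 * 4000 = 192000.0
Compute log10(192000.0) = 5.283301
Compute 20 * 5.283301 = 105.666
TL = 105.666 - 47.3 = 58.37

58.37 dB


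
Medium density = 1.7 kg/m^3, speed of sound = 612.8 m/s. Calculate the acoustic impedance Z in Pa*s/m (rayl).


Given values:
  rho = 1.7 kg/m^3
  c = 612.8 m/s
Formula: Z = rho * c
Z = 1.7 * 612.8
Z = 1041.76

1041.76 rayl


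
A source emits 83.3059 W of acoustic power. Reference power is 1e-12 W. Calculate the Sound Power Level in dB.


Given values:
  W = 83.3059 W
  W_ref = 1e-12 W
Formula: SWL = 10 * log10(W / W_ref)
Compute ratio: W / W_ref = 83305900000000
Compute log10: log10(83305900000000) = 13.920676
Multiply: SWL = 10 * 13.920676 = 139.21

139.21 dB


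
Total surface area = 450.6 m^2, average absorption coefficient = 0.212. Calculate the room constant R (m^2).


Given values:
  S = 450.6 m^2, alpha = 0.212
Formula: R = S * alpha / (1 - alpha)
Numerator: 450.6 * 0.212 = 95.5272
Denominator: 1 - 0.212 = 0.788
R = 95.5272 / 0.788 = 121.23

121.23 m^2


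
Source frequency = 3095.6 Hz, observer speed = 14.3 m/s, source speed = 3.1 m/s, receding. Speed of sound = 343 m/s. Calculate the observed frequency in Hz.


Given values:
  f_s = 3095.6 Hz, v_o = 14.3 m/s, v_s = 3.1 m/s
  Direction: receding
Formula: f_o = f_s * (c - v_o) / (c + v_s)
Numerator: c - v_o = 343 - 14.3 = 328.7
Denominator: c + v_s = 343 + 3.1 = 346.1
f_o = 3095.6 * 328.7 / 346.1 = 2939.97

2939.97 Hz


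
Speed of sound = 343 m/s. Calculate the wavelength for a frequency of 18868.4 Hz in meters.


Given values:
  c = 343 m/s, f = 18868.4 Hz
Formula: lambda = c / f
lambda = 343 / 18868.4
lambda = 0.0182

0.0182 m


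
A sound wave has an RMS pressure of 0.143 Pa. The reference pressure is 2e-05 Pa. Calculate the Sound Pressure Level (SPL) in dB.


Given values:
  p = 0.143 Pa
  p_ref = 2e-05 Pa
Formula: SPL = 20 * log10(p / p_ref)
Compute ratio: p / p_ref = 0.143 / 2e-05 = 7150
Compute log10: log10(7150) = 3.854306
Multiply: SPL = 20 * 3.854306 = 77.09

77.09 dB


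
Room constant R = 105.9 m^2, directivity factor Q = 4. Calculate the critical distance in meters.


Given values:
  R = 105.9 m^2, Q = 4
Formula: d_c = 0.141 * sqrt(Q * R)
Compute Q * R = 4 * 105.9 = 423.6
Compute sqrt(423.6) = 20.5815
d_c = 0.141 * 20.5815 = 2.902

2.902 m


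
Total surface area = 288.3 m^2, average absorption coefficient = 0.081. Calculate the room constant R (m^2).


Given values:
  S = 288.3 m^2, alpha = 0.081
Formula: R = S * alpha / (1 - alpha)
Numerator: 288.3 * 0.081 = 23.3523
Denominator: 1 - 0.081 = 0.919
R = 23.3523 / 0.919 = 25.41

25.41 m^2


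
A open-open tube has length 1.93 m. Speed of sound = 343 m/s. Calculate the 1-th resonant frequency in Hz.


Given values:
  Tube type: open-open, L = 1.93 m, c = 343 m/s, n = 1
Formula: f_n = n * c / (2 * L)
Compute 2 * L = 2 * 1.93 = 3.86
f = 1 * 343 / 3.86
f = 88.86

88.86 Hz


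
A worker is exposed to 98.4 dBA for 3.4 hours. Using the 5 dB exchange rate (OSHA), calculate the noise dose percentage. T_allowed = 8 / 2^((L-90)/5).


Given values:
  L = 98.4 dBA, T = 3.4 hours
Formula: T_allowed = 8 / 2^((L - 90) / 5)
Compute exponent: (98.4 - 90) / 5 = 1.68
Compute 2^(1.68) = 3.20428
T_allowed = 8 / 3.20428 = 2.496661 hours
Dose = (T / T_allowed) * 100
Dose = (3.4 / 2.496661) * 100 = 136.18

136.18 %


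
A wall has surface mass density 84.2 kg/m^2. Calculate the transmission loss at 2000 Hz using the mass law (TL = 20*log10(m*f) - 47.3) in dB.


Given values:
  m = 84.2 kg/m^2, f = 2000 Hz
Formula: TL = 20 * log10(m * f) - 47.3
Compute m * f = 84.2 * 2000 = 168400.0
Compute log10(168400.0) = 5.226342
Compute 20 * 5.226342 = 104.5268
TL = 104.5268 - 47.3 = 57.23

57.23 dB


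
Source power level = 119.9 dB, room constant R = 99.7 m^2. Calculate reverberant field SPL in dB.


Given values:
  Lw = 119.9 dB, R = 99.7 m^2
Formula: SPL = Lw + 10 * log10(4 / R)
Compute 4 / R = 4 / 99.7 = 0.04012
Compute 10 * log10(0.04012) = -13.9664
SPL = 119.9 + (-13.9664) = 105.93

105.93 dB


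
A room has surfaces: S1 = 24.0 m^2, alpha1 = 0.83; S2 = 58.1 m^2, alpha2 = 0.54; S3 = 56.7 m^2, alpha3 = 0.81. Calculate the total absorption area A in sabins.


Given surfaces:
  Surface 1: 24.0 * 0.83 = 19.92
  Surface 2: 58.1 * 0.54 = 31.374
  Surface 3: 56.7 * 0.81 = 45.927
Formula: A = sum(Si * alpha_i)
A = 19.92 + 31.374 + 45.927
A = 97.22

97.22 sabins


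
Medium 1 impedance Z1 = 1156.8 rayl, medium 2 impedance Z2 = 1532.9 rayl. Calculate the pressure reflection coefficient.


Given values:
  Z1 = 1156.8 rayl, Z2 = 1532.9 rayl
Formula: R = (Z2 - Z1) / (Z2 + Z1)
Numerator: Z2 - Z1 = 1532.9 - 1156.8 = 376.1
Denominator: Z2 + Z1 = 1532.9 + 1156.8 = 2689.7
R = 376.1 / 2689.7 = 0.1398

0.1398


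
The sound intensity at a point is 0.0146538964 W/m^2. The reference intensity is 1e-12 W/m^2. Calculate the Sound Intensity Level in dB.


Given values:
  I = 0.0146538964 W/m^2
  I_ref = 1e-12 W/m^2
Formula: SIL = 10 * log10(I / I_ref)
Compute ratio: I / I_ref = 14653896400
Compute log10: log10(14653896400) = 10.165953
Multiply: SIL = 10 * 10.165953 = 101.66

101.66 dB


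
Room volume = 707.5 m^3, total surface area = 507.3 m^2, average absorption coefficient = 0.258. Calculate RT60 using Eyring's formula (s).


Given values:
  V = 707.5 m^3, S = 507.3 m^2, alpha = 0.258
Formula: RT60 = 0.161 * V / (-S * ln(1 - alpha))
Compute ln(1 - 0.258) = ln(0.742) = -0.298406
Denominator: -507.3 * -0.298406 = 151.3814
Numerator: 0.161 * 707.5 = 113.9075
RT60 = 113.9075 / 151.3814 = 0.752

0.752 s


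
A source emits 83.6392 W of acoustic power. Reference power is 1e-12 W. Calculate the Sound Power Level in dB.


Given values:
  W = 83.6392 W
  W_ref = 1e-12 W
Formula: SWL = 10 * log10(W / W_ref)
Compute ratio: W / W_ref = 83639200000000
Compute log10: log10(83639200000000) = 13.92241
Multiply: SWL = 10 * 13.92241 = 139.22

139.22 dB


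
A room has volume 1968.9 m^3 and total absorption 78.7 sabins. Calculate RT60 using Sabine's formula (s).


Given values:
  V = 1968.9 m^3
  A = 78.7 sabins
Formula: RT60 = 0.161 * V / A
Numerator: 0.161 * 1968.9 = 316.9929
RT60 = 316.9929 / 78.7 = 4.028

4.028 s


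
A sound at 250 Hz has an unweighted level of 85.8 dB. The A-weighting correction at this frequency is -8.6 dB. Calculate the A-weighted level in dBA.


Given values:
  SPL = 85.8 dB
  A-weighting at 250 Hz = -8.6 dB
Formula: L_A = SPL + A_weight
L_A = 85.8 + (-8.6)
L_A = 77.2

77.2 dBA


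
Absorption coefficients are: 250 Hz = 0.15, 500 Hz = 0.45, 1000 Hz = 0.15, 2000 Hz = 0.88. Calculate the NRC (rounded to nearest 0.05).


Given values:
  a_250 = 0.15, a_500 = 0.45
  a_1000 = 0.15, a_2000 = 0.88
Formula: NRC = (a250 + a500 + a1000 + a2000) / 4
Sum = 0.15 + 0.45 + 0.15 + 0.88 = 1.63
NRC = 1.63 / 4 = 0.4075
Rounded to nearest 0.05: 0.4

0.4


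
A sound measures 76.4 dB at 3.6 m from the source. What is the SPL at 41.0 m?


Given values:
  SPL1 = 76.4 dB, r1 = 3.6 m, r2 = 41.0 m
Formula: SPL2 = SPL1 - 20 * log10(r2 / r1)
Compute ratio: r2 / r1 = 41.0 / 3.6 = 11.3889
Compute log10: log10(11.3889) = 1.056482
Compute drop: 20 * 1.056482 = 21.1296
SPL2 = 76.4 - 21.1296 = 55.27

55.27 dB


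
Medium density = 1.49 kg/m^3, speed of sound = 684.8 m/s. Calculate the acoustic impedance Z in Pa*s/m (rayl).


Given values:
  rho = 1.49 kg/m^3
  c = 684.8 m/s
Formula: Z = rho * c
Z = 1.49 * 684.8
Z = 1020.35

1020.35 rayl


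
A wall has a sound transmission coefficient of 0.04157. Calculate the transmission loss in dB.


Given values:
  tau = 0.04157
Formula: TL = 10 * log10(1 / tau)
Compute 1 / tau = 1 / 0.04157 = 24.0558
Compute log10(24.0558) = 1.38122
TL = 10 * 1.38122 = 13.81

13.81 dB


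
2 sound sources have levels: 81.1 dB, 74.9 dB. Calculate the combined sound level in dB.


Formula: L_total = 10 * log10( sum(10^(Li/10)) )
  Source 1: 10^(81.1/10) = 128824955.1693
  Source 2: 10^(74.9/10) = 30902954.3251
Sum of linear values = 159727909.4944
L_total = 10 * log10(159727909.4944) = 82.03

82.03 dB


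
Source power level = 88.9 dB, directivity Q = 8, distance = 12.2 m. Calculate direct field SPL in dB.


Given values:
  Lw = 88.9 dB, Q = 8, r = 12.2 m
Formula: SPL = Lw + 10 * log10(Q / (4 * pi * r^2))
Compute 4 * pi * r^2 = 4 * pi * 12.2^2 = 1870.3786
Compute Q / denom = 8 / 1870.3786 = 0.00427721
Compute 10 * log10(0.00427721) = -23.6884
SPL = 88.9 + (-23.6884) = 65.21

65.21 dB


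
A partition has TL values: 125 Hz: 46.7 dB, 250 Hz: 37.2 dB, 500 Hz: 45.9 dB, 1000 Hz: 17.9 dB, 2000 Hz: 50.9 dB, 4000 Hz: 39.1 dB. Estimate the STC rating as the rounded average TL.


Given TL values at each frequency:
  125 Hz: 46.7 dB
  250 Hz: 37.2 dB
  500 Hz: 45.9 dB
  1000 Hz: 17.9 dB
  2000 Hz: 50.9 dB
  4000 Hz: 39.1 dB
Formula: STC ~ round(average of TL values)
Sum = 46.7 + 37.2 + 45.9 + 17.9 + 50.9 + 39.1 = 237.7
Average = 237.7 / 6 = 39.62
Rounded: 40

40


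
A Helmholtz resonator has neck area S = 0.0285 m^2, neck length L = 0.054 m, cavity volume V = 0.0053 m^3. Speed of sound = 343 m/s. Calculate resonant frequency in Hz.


Given values:
  S = 0.0285 m^2, L = 0.054 m, V = 0.0053 m^3, c = 343 m/s
Formula: f = (c / (2*pi)) * sqrt(S / (V * L))
Compute V * L = 0.0053 * 0.054 = 0.0002862
Compute S / (V * L) = 0.0285 / 0.0002862 = 99.5807
Compute sqrt(99.5807) = 9.979013
Compute c / (2*pi) = 343 / 6.283185 = 54.590148
f = 54.590148 * 9.979013 = 544.76

544.76 Hz


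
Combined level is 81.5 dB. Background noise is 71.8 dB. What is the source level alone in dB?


Given values:
  L_total = 81.5 dB, L_bg = 71.8 dB
Formula: L_source = 10 * log10(10^(L_total/10) - 10^(L_bg/10))
Convert to linear:
  10^(81.5/10) = 141253754.4623
  10^(71.8/10) = 15135612.4844
Difference: 141253754.4623 - 15135612.4844 = 126118141.9779
L_source = 10 * log10(126118141.9779) = 81.01

81.01 dB


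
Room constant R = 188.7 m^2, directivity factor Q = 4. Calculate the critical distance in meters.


Given values:
  R = 188.7 m^2, Q = 4
Formula: d_c = 0.141 * sqrt(Q * R)
Compute Q * R = 4 * 188.7 = 754.8
Compute sqrt(754.8) = 27.4736
d_c = 0.141 * 27.4736 = 3.874

3.874 m


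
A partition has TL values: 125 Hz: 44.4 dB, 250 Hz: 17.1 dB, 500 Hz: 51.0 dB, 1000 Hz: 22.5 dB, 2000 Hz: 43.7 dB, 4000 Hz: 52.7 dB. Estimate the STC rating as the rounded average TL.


Given TL values at each frequency:
  125 Hz: 44.4 dB
  250 Hz: 17.1 dB
  500 Hz: 51.0 dB
  1000 Hz: 22.5 dB
  2000 Hz: 43.7 dB
  4000 Hz: 52.7 dB
Formula: STC ~ round(average of TL values)
Sum = 44.4 + 17.1 + 51.0 + 22.5 + 43.7 + 52.7 = 231.4
Average = 231.4 / 6 = 38.57
Rounded: 39

39


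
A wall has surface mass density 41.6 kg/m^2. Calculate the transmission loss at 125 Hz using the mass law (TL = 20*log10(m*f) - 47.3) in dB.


Given values:
  m = 41.6 kg/m^2, f = 125 Hz
Formula: TL = 20 * log10(m * f) - 47.3
Compute m * f = 41.6 * 125 = 5200.0
Compute log10(5200.0) = 3.716003
Compute 20 * 3.716003 = 74.3201
TL = 74.3201 - 47.3 = 27.02

27.02 dB


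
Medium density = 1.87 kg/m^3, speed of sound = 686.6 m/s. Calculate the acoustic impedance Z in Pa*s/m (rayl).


Given values:
  rho = 1.87 kg/m^3
  c = 686.6 m/s
Formula: Z = rho * c
Z = 1.87 * 686.6
Z = 1283.94

1283.94 rayl


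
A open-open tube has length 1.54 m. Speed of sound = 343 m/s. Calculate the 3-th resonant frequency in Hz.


Given values:
  Tube type: open-open, L = 1.54 m, c = 343 m/s, n = 3
Formula: f_n = n * c / (2 * L)
Compute 2 * L = 2 * 1.54 = 3.08
f = 3 * 343 / 3.08
f = 334.09

334.09 Hz


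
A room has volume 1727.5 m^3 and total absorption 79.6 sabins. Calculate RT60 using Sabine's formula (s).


Given values:
  V = 1727.5 m^3
  A = 79.6 sabins
Formula: RT60 = 0.161 * V / A
Numerator: 0.161 * 1727.5 = 278.1275
RT60 = 278.1275 / 79.6 = 3.494

3.494 s


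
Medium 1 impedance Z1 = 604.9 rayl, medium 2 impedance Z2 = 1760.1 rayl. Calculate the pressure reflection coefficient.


Given values:
  Z1 = 604.9 rayl, Z2 = 1760.1 rayl
Formula: R = (Z2 - Z1) / (Z2 + Z1)
Numerator: Z2 - Z1 = 1760.1 - 604.9 = 1155.2
Denominator: Z2 + Z1 = 1760.1 + 604.9 = 2365.0
R = 1155.2 / 2365.0 = 0.4885

0.4885


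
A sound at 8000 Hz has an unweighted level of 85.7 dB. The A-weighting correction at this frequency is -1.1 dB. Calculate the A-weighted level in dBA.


Given values:
  SPL = 85.7 dB
  A-weighting at 8000 Hz = -1.1 dB
Formula: L_A = SPL + A_weight
L_A = 85.7 + (-1.1)
L_A = 84.6

84.6 dBA


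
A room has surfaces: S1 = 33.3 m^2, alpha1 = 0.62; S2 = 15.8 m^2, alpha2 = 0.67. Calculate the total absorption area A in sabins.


Given surfaces:
  Surface 1: 33.3 * 0.62 = 20.646
  Surface 2: 15.8 * 0.67 = 10.586
Formula: A = sum(Si * alpha_i)
A = 20.646 + 10.586
A = 31.23

31.23 sabins


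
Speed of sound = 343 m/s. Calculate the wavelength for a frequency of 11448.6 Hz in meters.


Given values:
  c = 343 m/s, f = 11448.6 Hz
Formula: lambda = c / f
lambda = 343 / 11448.6
lambda = 0.03

0.03 m


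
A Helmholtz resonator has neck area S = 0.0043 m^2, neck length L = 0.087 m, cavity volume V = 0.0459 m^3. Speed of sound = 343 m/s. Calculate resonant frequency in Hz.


Given values:
  S = 0.0043 m^2, L = 0.087 m, V = 0.0459 m^3, c = 343 m/s
Formula: f = (c / (2*pi)) * sqrt(S / (V * L))
Compute V * L = 0.0459 * 0.087 = 0.0039933
Compute S / (V * L) = 0.0043 / 0.0039933 = 1.0768
Compute sqrt(1.0768) = 1.03769
Compute c / (2*pi) = 343 / 6.283185 = 54.590148
f = 54.590148 * 1.03769 = 56.65

56.65 Hz


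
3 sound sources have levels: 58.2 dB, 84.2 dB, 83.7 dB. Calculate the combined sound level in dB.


Formula: L_total = 10 * log10( sum(10^(Li/10)) )
  Source 1: 10^(58.2/10) = 660693.448
  Source 2: 10^(84.2/10) = 263026799.1895
  Source 3: 10^(83.7/10) = 234422881.532
Sum of linear values = 498110374.1695
L_total = 10 * log10(498110374.1695) = 86.97

86.97 dB


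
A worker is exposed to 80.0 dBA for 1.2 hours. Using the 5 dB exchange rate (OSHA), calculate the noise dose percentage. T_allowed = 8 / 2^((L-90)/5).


Given values:
  L = 80.0 dBA, T = 1.2 hours
Formula: T_allowed = 8 / 2^((L - 90) / 5)
Compute exponent: (80.0 - 90) / 5 = -2.0
Compute 2^(-2.0) = 0.25
T_allowed = 8 / 0.25 = 32.0 hours
Dose = (T / T_allowed) * 100
Dose = (1.2 / 32.0) * 100 = 3.75

3.75 %


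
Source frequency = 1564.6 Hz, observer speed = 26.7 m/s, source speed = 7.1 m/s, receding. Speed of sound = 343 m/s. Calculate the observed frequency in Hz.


Given values:
  f_s = 1564.6 Hz, v_o = 26.7 m/s, v_s = 7.1 m/s
  Direction: receding
Formula: f_o = f_s * (c - v_o) / (c + v_s)
Numerator: c - v_o = 343 - 26.7 = 316.3
Denominator: c + v_s = 343 + 7.1 = 350.1
f_o = 1564.6 * 316.3 / 350.1 = 1413.55

1413.55 Hz


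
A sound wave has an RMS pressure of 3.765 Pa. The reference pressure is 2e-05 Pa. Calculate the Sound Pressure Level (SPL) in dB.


Given values:
  p = 3.765 Pa
  p_ref = 2e-05 Pa
Formula: SPL = 20 * log10(p / p_ref)
Compute ratio: p / p_ref = 3.765 / 2e-05 = 188250
Compute log10: log10(188250) = 5.274735
Multiply: SPL = 20 * 5.274735 = 105.49

105.49 dB


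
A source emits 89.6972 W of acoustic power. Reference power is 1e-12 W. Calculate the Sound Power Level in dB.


Given values:
  W = 89.6972 W
  W_ref = 1e-12 W
Formula: SWL = 10 * log10(W / W_ref)
Compute ratio: W / W_ref = 89697200000000
Compute log10: log10(89697200000000) = 13.952779
Multiply: SWL = 10 * 13.952779 = 139.53

139.53 dB


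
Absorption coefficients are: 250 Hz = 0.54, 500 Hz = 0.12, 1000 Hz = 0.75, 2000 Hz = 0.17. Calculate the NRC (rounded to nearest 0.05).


Given values:
  a_250 = 0.54, a_500 = 0.12
  a_1000 = 0.75, a_2000 = 0.17
Formula: NRC = (a250 + a500 + a1000 + a2000) / 4
Sum = 0.54 + 0.12 + 0.75 + 0.17 = 1.58
NRC = 1.58 / 4 = 0.395
Rounded to nearest 0.05: 0.4

0.4


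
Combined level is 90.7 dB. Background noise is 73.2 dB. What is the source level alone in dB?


Given values:
  L_total = 90.7 dB, L_bg = 73.2 dB
Formula: L_source = 10 * log10(10^(L_total/10) - 10^(L_bg/10))
Convert to linear:
  10^(90.7/10) = 1174897554.9395
  10^(73.2/10) = 20892961.3085
Difference: 1174897554.9395 - 20892961.3085 = 1154004593.631
L_source = 10 * log10(1154004593.631) = 90.62

90.62 dB


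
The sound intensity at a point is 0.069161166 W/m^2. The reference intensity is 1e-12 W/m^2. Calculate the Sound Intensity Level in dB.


Given values:
  I = 0.069161166 W/m^2
  I_ref = 1e-12 W/m^2
Formula: SIL = 10 * log10(I / I_ref)
Compute ratio: I / I_ref = 69161166000
Compute log10: log10(69161166000) = 10.839862
Multiply: SIL = 10 * 10.839862 = 108.4

108.4 dB


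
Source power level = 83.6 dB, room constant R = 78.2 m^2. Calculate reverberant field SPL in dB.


Given values:
  Lw = 83.6 dB, R = 78.2 m^2
Formula: SPL = Lw + 10 * log10(4 / R)
Compute 4 / R = 4 / 78.2 = 0.051151
Compute 10 * log10(0.051151) = -12.9115
SPL = 83.6 + (-12.9115) = 70.69

70.69 dB


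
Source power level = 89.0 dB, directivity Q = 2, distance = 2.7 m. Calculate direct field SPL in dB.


Given values:
  Lw = 89.0 dB, Q = 2, r = 2.7 m
Formula: SPL = Lw + 10 * log10(Q / (4 * pi * r^2))
Compute 4 * pi * r^2 = 4 * pi * 2.7^2 = 91.6088
Compute Q / denom = 2 / 91.6088 = 0.02183196
Compute 10 * log10(0.02183196) = -16.6091
SPL = 89.0 + (-16.6091) = 72.39

72.39 dB


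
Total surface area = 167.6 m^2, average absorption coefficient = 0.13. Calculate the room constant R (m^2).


Given values:
  S = 167.6 m^2, alpha = 0.13
Formula: R = S * alpha / (1 - alpha)
Numerator: 167.6 * 0.13 = 21.788
Denominator: 1 - 0.13 = 0.87
R = 21.788 / 0.87 = 25.04

25.04 m^2


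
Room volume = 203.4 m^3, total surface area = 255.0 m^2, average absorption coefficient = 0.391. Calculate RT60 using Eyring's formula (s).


Given values:
  V = 203.4 m^3, S = 255.0 m^2, alpha = 0.391
Formula: RT60 = 0.161 * V / (-S * ln(1 - alpha))
Compute ln(1 - 0.391) = ln(0.609) = -0.495937
Denominator: -255.0 * -0.495937 = 126.4639
Numerator: 0.161 * 203.4 = 32.7474
RT60 = 32.7474 / 126.4639 = 0.259

0.259 s


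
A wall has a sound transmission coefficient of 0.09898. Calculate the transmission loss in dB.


Given values:
  tau = 0.09898
Formula: TL = 10 * log10(1 / tau)
Compute 1 / tau = 1 / 0.09898 = 10.1031
Compute log10(10.1031) = 1.004455
TL = 10 * 1.004455 = 10.04

10.04 dB


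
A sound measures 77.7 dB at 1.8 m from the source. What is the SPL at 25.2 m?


Given values:
  SPL1 = 77.7 dB, r1 = 1.8 m, r2 = 25.2 m
Formula: SPL2 = SPL1 - 20 * log10(r2 / r1)
Compute ratio: r2 / r1 = 25.2 / 1.8 = 14.0
Compute log10: log10(14.0) = 1.146128
Compute drop: 20 * 1.146128 = 22.9226
SPL2 = 77.7 - 22.9226 = 54.78

54.78 dB


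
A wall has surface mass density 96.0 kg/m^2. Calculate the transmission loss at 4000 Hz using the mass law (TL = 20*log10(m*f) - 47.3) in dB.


Given values:
  m = 96.0 kg/m^2, f = 4000 Hz
Formula: TL = 20 * log10(m * f) - 47.3
Compute m * f = 96.0 * 4000 = 384000.0
Compute log10(384000.0) = 5.584331
Compute 20 * 5.584331 = 111.6866
TL = 111.6866 - 47.3 = 64.39

64.39 dB


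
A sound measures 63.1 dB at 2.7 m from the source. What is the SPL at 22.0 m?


Given values:
  SPL1 = 63.1 dB, r1 = 2.7 m, r2 = 22.0 m
Formula: SPL2 = SPL1 - 20 * log10(r2 / r1)
Compute ratio: r2 / r1 = 22.0 / 2.7 = 8.1481
Compute log10: log10(8.1481) = 0.911056
Compute drop: 20 * 0.911056 = 18.2211
SPL2 = 63.1 - 18.2211 = 44.88

44.88 dB


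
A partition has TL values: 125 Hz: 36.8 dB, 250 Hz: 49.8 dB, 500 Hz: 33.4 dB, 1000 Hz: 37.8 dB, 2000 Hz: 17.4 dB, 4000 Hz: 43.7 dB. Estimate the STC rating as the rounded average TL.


Given TL values at each frequency:
  125 Hz: 36.8 dB
  250 Hz: 49.8 dB
  500 Hz: 33.4 dB
  1000 Hz: 37.8 dB
  2000 Hz: 17.4 dB
  4000 Hz: 43.7 dB
Formula: STC ~ round(average of TL values)
Sum = 36.8 + 49.8 + 33.4 + 37.8 + 17.4 + 43.7 = 218.9
Average = 218.9 / 6 = 36.48
Rounded: 36

36


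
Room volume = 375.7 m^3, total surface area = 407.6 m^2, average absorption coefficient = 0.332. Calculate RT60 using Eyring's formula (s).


Given values:
  V = 375.7 m^3, S = 407.6 m^2, alpha = 0.332
Formula: RT60 = 0.161 * V / (-S * ln(1 - alpha))
Compute ln(1 - 0.332) = ln(0.668) = -0.403467
Denominator: -407.6 * -0.403467 = 164.4531
Numerator: 0.161 * 375.7 = 60.4877
RT60 = 60.4877 / 164.4531 = 0.368

0.368 s


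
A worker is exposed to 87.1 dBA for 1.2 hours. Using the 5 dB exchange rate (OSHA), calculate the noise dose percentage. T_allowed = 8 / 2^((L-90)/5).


Given values:
  L = 87.1 dBA, T = 1.2 hours
Formula: T_allowed = 8 / 2^((L - 90) / 5)
Compute exponent: (87.1 - 90) / 5 = -0.58
Compute 2^(-0.58) = 0.668964
T_allowed = 8 / 0.668964 = 11.95879 hours
Dose = (T / T_allowed) * 100
Dose = (1.2 / 11.95879) * 100 = 10.03

10.03 %


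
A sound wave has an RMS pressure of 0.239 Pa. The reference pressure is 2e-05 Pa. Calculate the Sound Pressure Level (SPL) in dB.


Given values:
  p = 0.239 Pa
  p_ref = 2e-05 Pa
Formula: SPL = 20 * log10(p / p_ref)
Compute ratio: p / p_ref = 0.239 / 2e-05 = 11950
Compute log10: log10(11950) = 4.077368
Multiply: SPL = 20 * 4.077368 = 81.55

81.55 dB


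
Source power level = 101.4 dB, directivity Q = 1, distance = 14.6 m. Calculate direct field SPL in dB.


Given values:
  Lw = 101.4 dB, Q = 1, r = 14.6 m
Formula: SPL = Lw + 10 * log10(Q / (4 * pi * r^2))
Compute 4 * pi * r^2 = 4 * pi * 14.6^2 = 2678.6476
Compute Q / denom = 1 / 2678.6476 = 0.00037332
Compute 10 * log10(0.00037332) = -34.2792
SPL = 101.4 + (-34.2792) = 67.12

67.12 dB


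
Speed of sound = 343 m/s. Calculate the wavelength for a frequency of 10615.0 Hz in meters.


Given values:
  c = 343 m/s, f = 10615.0 Hz
Formula: lambda = c / f
lambda = 343 / 10615.0
lambda = 0.0323

0.0323 m


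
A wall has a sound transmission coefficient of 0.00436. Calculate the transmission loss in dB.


Given values:
  tau = 0.00436
Formula: TL = 10 * log10(1 / tau)
Compute 1 / tau = 1 / 0.00436 = 229.3578
Compute log10(229.3578) = 2.360514
TL = 10 * 2.360514 = 23.61

23.61 dB


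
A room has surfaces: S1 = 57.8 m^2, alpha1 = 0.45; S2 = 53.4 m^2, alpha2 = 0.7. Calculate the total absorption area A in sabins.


Given surfaces:
  Surface 1: 57.8 * 0.45 = 26.01
  Surface 2: 53.4 * 0.7 = 37.38
Formula: A = sum(Si * alpha_i)
A = 26.01 + 37.38
A = 63.39

63.39 sabins


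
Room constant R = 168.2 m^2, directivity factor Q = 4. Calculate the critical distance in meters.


Given values:
  R = 168.2 m^2, Q = 4
Formula: d_c = 0.141 * sqrt(Q * R)
Compute Q * R = 4 * 168.2 = 672.8
Compute sqrt(672.8) = 25.9384
d_c = 0.141 * 25.9384 = 3.657

3.657 m


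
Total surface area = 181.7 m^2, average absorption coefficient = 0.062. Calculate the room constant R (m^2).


Given values:
  S = 181.7 m^2, alpha = 0.062
Formula: R = S * alpha / (1 - alpha)
Numerator: 181.7 * 0.062 = 11.2654
Denominator: 1 - 0.062 = 0.938
R = 11.2654 / 0.938 = 12.01

12.01 m^2


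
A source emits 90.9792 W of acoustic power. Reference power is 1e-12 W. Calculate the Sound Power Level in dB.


Given values:
  W = 90.9792 W
  W_ref = 1e-12 W
Formula: SWL = 10 * log10(W / W_ref)
Compute ratio: W / W_ref = 90979200000000
Compute log10: log10(90979200000000) = 13.958942
Multiply: SWL = 10 * 13.958942 = 139.59

139.59 dB


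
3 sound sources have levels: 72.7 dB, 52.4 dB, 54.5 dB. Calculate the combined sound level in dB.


Formula: L_total = 10 * log10( sum(10^(Li/10)) )
  Source 1: 10^(72.7/10) = 18620871.3666
  Source 2: 10^(52.4/10) = 173780.0829
  Source 3: 10^(54.5/10) = 281838.2931
Sum of linear values = 19076489.7426
L_total = 10 * log10(19076489.7426) = 72.8

72.8 dB


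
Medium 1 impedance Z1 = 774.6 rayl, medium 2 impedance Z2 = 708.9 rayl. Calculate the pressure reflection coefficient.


Given values:
  Z1 = 774.6 rayl, Z2 = 708.9 rayl
Formula: R = (Z2 - Z1) / (Z2 + Z1)
Numerator: Z2 - Z1 = 708.9 - 774.6 = -65.7
Denominator: Z2 + Z1 = 708.9 + 774.6 = 1483.5
R = -65.7 / 1483.5 = -0.0443

-0.0443


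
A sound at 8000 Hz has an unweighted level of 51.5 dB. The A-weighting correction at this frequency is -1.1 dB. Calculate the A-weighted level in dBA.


Given values:
  SPL = 51.5 dB
  A-weighting at 8000 Hz = -1.1 dB
Formula: L_A = SPL + A_weight
L_A = 51.5 + (-1.1)
L_A = 50.4

50.4 dBA


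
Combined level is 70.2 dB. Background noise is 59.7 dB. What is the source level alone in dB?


Given values:
  L_total = 70.2 dB, L_bg = 59.7 dB
Formula: L_source = 10 * log10(10^(L_total/10) - 10^(L_bg/10))
Convert to linear:
  10^(70.2/10) = 10471285.4805
  10^(59.7/10) = 933254.3008
Difference: 10471285.4805 - 933254.3008 = 9538031.1797
L_source = 10 * log10(9538031.1797) = 69.79

69.79 dB


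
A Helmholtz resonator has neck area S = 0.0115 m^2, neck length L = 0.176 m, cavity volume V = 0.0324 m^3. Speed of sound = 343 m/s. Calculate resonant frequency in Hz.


Given values:
  S = 0.0115 m^2, L = 0.176 m, V = 0.0324 m^3, c = 343 m/s
Formula: f = (c / (2*pi)) * sqrt(S / (V * L))
Compute V * L = 0.0324 * 0.176 = 0.0057024
Compute S / (V * L) = 0.0115 / 0.0057024 = 2.0167
Compute sqrt(2.0167) = 1.420106
Compute c / (2*pi) = 343 / 6.283185 = 54.590148
f = 54.590148 * 1.420106 = 77.52

77.52 Hz


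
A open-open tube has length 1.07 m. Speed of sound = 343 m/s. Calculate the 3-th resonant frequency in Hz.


Given values:
  Tube type: open-open, L = 1.07 m, c = 343 m/s, n = 3
Formula: f_n = n * c / (2 * L)
Compute 2 * L = 2 * 1.07 = 2.14
f = 3 * 343 / 2.14
f = 480.84

480.84 Hz


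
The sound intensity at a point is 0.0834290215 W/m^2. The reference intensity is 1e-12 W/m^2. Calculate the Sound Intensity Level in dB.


Given values:
  I = 0.0834290215 W/m^2
  I_ref = 1e-12 W/m^2
Formula: SIL = 10 * log10(I / I_ref)
Compute ratio: I / I_ref = 83429021500
Compute log10: log10(83429021500) = 10.921317
Multiply: SIL = 10 * 10.921317 = 109.21

109.21 dB


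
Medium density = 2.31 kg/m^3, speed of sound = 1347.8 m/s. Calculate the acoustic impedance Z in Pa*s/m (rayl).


Given values:
  rho = 2.31 kg/m^3
  c = 1347.8 m/s
Formula: Z = rho * c
Z = 2.31 * 1347.8
Z = 3113.42

3113.42 rayl


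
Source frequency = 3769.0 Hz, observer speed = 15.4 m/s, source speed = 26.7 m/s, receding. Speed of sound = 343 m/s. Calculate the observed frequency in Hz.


Given values:
  f_s = 3769.0 Hz, v_o = 15.4 m/s, v_s = 26.7 m/s
  Direction: receding
Formula: f_o = f_s * (c - v_o) / (c + v_s)
Numerator: c - v_o = 343 - 15.4 = 327.6
Denominator: c + v_s = 343 + 26.7 = 369.7
f_o = 3769.0 * 327.6 / 369.7 = 3339.8

3339.8 Hz


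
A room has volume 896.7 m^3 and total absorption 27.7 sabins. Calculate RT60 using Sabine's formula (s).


Given values:
  V = 896.7 m^3
  A = 27.7 sabins
Formula: RT60 = 0.161 * V / A
Numerator: 0.161 * 896.7 = 144.3687
RT60 = 144.3687 / 27.7 = 5.212

5.212 s


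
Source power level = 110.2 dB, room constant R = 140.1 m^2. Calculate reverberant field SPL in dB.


Given values:
  Lw = 110.2 dB, R = 140.1 m^2
Formula: SPL = Lw + 10 * log10(4 / R)
Compute 4 / R = 4 / 140.1 = 0.028551
Compute 10 * log10(0.028551) = -15.4438
SPL = 110.2 + (-15.4438) = 94.76

94.76 dB


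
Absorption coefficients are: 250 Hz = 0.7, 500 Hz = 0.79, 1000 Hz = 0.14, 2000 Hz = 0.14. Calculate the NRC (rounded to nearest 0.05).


Given values:
  a_250 = 0.7, a_500 = 0.79
  a_1000 = 0.14, a_2000 = 0.14
Formula: NRC = (a250 + a500 + a1000 + a2000) / 4
Sum = 0.7 + 0.79 + 0.14 + 0.14 = 1.77
NRC = 1.77 / 4 = 0.4425
Rounded to nearest 0.05: 0.45

0.45


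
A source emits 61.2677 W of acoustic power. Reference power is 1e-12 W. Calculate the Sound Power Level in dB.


Given values:
  W = 61.2677 W
  W_ref = 1e-12 W
Formula: SWL = 10 * log10(W / W_ref)
Compute ratio: W / W_ref = 61267700000000
Compute log10: log10(61267700000000) = 13.787232
Multiply: SWL = 10 * 13.787232 = 137.87

137.87 dB
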